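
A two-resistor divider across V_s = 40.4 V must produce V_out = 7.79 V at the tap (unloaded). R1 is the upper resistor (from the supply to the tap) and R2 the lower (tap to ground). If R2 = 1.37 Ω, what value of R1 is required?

V_out/V_s = R2/(R1+R2) = 0.1928.
Rearranging, R1 = R2·(1−k)/k = 1.37 × 4.186 = 5.735 Ω.

R1 ≈ 5.74 Ω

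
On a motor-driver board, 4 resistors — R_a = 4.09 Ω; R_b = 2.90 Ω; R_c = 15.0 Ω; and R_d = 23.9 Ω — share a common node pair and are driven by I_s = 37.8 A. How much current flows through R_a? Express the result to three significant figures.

Total conductance ΣG = 1/4.09 + 1/2.90 + 1/15.0 + 1/23.9 = 0.6978 (units of 1/Ω).
R_a takes the fraction G_k/ΣG = 0.2445/0.6978 = 0.3504, so I = 37.8 × 0.3504 = 13.24 A.

I ≈ 13.2 A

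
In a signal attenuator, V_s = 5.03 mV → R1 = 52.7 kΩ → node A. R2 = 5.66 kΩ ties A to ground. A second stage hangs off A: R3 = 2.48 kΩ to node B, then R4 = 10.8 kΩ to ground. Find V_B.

V_B ≈ 0.286 mV

The second stage (R3 + R4 = 13.28 kΩ) loads node A in parallel with R2.
R2 ‖ (R3+R4) = 3.969 kΩ.
V_A = 5.03 × 3.969/(52.7 + 3.969) = 0.3523 mV.
Stage 2 is unloaded, so V_B = V_A · R4/(R3+R4) = 0.3523 × 10.8/13.28 = 0.2865 mV.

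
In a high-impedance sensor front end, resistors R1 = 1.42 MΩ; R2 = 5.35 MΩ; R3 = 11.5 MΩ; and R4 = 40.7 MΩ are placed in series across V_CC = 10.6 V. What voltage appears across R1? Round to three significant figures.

V ≈ 0.255 V

ΣR = 1.42 + 5.35 + 11.5 + 40.7 = 58.97 MΩ.
By the voltage-divider rule, V = 10.6 × 1.420/58.97 = 0.2552 V.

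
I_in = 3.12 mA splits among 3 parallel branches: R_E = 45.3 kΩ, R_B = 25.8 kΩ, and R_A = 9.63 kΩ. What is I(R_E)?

I ≈ 0.418 mA

Conductances: ΣG = 1/45.3 + 1/25.8 + 1/9.63 = 0.1647 (1/kΩ).
Current divider: I(R_E) = I_in · G_k/ΣG = 3.12 × (0.02208/0.1647) = 3.12 × 0.1341 = 0.4182 mA.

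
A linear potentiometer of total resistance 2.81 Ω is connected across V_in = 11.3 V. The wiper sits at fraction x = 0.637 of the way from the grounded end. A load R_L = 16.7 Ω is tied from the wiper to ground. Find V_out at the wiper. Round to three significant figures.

V_out ≈ 6.93 V

The pot divides into 1.020 Ω above the wiper and 1.790 Ω below.
(x·R_p) ‖ R_L = 1.617 Ω.
Then V_out = V_in · 1.617/(1.020 + 1.617) = 6.929 V.
(Unloaded: V_out = x·V_in = 7.20 V.)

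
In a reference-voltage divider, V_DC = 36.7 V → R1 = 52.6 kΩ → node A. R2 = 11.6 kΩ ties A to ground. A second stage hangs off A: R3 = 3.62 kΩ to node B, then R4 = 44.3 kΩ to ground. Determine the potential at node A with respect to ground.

V_A ≈ 5.53 V

Looking into the second stage from A: R3 + R4 = 47.92 kΩ appears in parallel with R2.
Effective lower resistance at A: R2 ‖ 47.92 = 9.339 kΩ.
So V_A = 36.7 × 0.1508 = 5.534 V.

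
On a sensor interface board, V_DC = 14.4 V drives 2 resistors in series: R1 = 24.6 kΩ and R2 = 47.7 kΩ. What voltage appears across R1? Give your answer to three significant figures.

ΣR = 24.6 + 47.7 = 72.30 kΩ.
V = V_DC · R/ΣR = 14.4 × 0.3402 = 4.900 V.

V ≈ 4.90 V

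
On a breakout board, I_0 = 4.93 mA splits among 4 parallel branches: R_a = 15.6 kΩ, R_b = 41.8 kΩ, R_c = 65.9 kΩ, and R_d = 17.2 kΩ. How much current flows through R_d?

I ≈ 1.78 mA

Conductances: ΣG = 1/15.6 + 1/41.8 + 1/65.9 + 1/17.2 = 0.1613 (1/kΩ).
By the current-divider rule, I = I_0 · G_k/ΣG = 4.93 × 0.3604 = 1.777 mA.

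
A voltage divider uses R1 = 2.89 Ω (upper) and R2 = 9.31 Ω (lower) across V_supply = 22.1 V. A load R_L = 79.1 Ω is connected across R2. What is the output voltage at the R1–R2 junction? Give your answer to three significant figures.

V_out ≈ 16.4 V

The load sits in parallel with R2, giving an effective lower resistance R2' = R2·R_L/(R2+R_L) = 8.330 Ω.
Voltage divider with the loaded lower leg: V_out = 22.1 × 8.330/(2.89 + 8.330) = 22.1 × 0.7424 = 16.41 V.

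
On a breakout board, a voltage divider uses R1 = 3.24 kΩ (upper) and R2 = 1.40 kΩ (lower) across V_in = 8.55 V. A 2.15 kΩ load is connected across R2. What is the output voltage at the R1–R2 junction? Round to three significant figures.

The load sits in parallel with R2, giving an effective lower resistance R2' = R2·R_L/(R2+R_L) = 0.8479 kΩ.
Then V_out = V_in · R2'/(R1 + R2') = 8.55 × 0.8479/4.088 = 1.773 V.

V_out ≈ 1.77 V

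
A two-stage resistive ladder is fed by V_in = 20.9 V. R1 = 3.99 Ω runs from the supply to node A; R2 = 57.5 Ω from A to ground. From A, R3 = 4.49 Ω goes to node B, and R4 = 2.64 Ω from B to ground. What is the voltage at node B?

V_B ≈ 4.75 V

The second stage (R3 + R4 = 7.130 Ω) loads node A in parallel with R2.
R2 ‖ (R3+R4) = 6.343 Ω.
First divider: V_A = V_in · 6.343/(3.99 + 6.343) = 12.83 V.
Then the unloaded second divider: V_B = V_A × R4/(R3+R4) = 12.83 × 0.3703 = 4.751 V.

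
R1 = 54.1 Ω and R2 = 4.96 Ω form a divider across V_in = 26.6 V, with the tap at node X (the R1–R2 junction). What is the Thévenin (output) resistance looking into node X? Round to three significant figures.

R_th ≈ 4.54 Ω

Zeroing V_in shorts the top of R1 to ground, so R_th = R1 ‖ R2 = 4.543 Ω.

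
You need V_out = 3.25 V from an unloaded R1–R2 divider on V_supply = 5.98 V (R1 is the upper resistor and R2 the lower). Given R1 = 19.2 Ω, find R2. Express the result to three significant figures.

V_out/V_supply = R2/(R1+R2) = 0.5435.
So R2 = R1 · V_out/(V_supply − V_out) = 19.2 × 3.25/(5.98 − 3.25) = 19.2 × 1.190 = 22.86 Ω.

R2 ≈ 22.9 Ω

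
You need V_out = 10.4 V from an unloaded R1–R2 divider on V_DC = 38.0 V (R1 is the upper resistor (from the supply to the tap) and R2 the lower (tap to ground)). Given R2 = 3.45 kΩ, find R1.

V_out/V_DC = R2/(R1+R2) = 0.2737.
R1 = R2·(1/k − 1) = 3.45 × 2.654 = 9.156 kΩ.

R1 ≈ 9.16 kΩ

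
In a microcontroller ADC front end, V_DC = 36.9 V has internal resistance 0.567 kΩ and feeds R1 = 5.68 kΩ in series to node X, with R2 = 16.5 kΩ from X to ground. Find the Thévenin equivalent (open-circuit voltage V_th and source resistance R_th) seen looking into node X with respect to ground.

R1' = 0.567 + 5.68 = 6.247 kΩ (source resistance + R1).
Open-circuit (no load on X): V_th = V_DC · R2/(R1' + R2) = 36.9 × 16.5/(6.247 + 16.5) = 26.77 V.
Looking into X with the source shorted: R_th = R1'·R2/(R1'+R2) = 6.247 × 16.5/22.75 = 4.531 kΩ.

V_th ≈ 26.8 V, R_th ≈ 4.53 kΩ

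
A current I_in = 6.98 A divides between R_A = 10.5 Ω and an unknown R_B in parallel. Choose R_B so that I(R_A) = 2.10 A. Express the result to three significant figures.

In a two-way split, I_A/I_in = R_B/(R_A + R_B).
With f = 0.3009, R_B = R_A · f/(1−f) = 10.5 × 0.4303 = 4.518 Ω.

R_B ≈ 4.52 Ω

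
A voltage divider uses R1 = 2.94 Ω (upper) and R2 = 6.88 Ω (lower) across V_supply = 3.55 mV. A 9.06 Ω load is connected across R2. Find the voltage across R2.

The load sits in parallel with R2, giving an effective lower resistance R2' = R2·R_L/(R2+R_L) = 3.910 Ω.
Now apply the divider: V_out = 3.55 × 0.5708 = 2.026 mV.
(Unloaded it would be 2.49 mV; the load pulls it down.)

V_out ≈ 2.03 mV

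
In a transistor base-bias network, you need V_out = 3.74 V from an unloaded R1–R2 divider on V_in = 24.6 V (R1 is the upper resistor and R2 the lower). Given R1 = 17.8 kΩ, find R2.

R2 ≈ 3.19 kΩ

V_out/V_in = R2/(R1+R2) = 0.1520.
So R2 = R1 · V_out/(V_in − V_out) = 17.8 × 3.74/(24.6 − 3.74) = 17.8 × 0.1793 = 3.191 kΩ.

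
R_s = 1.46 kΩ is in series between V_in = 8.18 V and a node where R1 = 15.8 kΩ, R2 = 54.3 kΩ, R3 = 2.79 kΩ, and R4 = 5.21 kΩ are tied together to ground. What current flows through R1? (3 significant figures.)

Combine the parallel branches: R_p = (1/15.8 + 1/54.3 + 1/2.79 + 1/5.21)⁻¹ = 1.582 kΩ.
Node voltage V_A = V_in · R_p/(R_s + R_p) = 8.18 × 0.5201 = 4.254 V.
I(R1) = V_A / R1 = 4.254/15.8 = 0.2693 mA.

I ≈ 0.269 mA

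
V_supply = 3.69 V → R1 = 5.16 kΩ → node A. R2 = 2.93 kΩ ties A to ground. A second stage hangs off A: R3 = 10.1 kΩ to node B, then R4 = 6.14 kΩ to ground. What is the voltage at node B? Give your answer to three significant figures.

V_B ≈ 0.453 V

Node A sees R2 in parallel with the series input of stage 2, R3 + R4 = 16.24 kΩ.
Effective lower resistance at A: R2 ‖ 16.24 = 2.482 kΩ.
V_A = 3.69 × 2.482/(5.16 + 2.482) = 1.199 V.
Then the unloaded second divider: V_B = V_A × R4/(R3+R4) = 1.199 × 0.3781 = 0.4531 V.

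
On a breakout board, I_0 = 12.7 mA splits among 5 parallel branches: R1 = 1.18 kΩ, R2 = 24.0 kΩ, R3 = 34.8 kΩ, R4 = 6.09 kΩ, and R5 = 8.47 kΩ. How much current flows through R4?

I ≈ 1.74 mA

Total conductance ΣG = 1/1.18 + 1/24.0 + 1/34.8 + 1/6.09 + 1/8.47 = 1.200 (units of 1/kΩ).
Current divider: I(R4) = I_0 · G_k/ΣG = 12.7 × (0.1642/1.200) = 12.7 × 0.1368 = 1.738 mA.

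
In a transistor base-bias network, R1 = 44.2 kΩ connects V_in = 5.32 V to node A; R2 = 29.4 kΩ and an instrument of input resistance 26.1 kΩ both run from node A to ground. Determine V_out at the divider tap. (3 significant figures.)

The load sits in parallel with R2, giving an effective lower resistance R2' = R2·R_L/(R2+R_L) = 13.83 kΩ.
Then V_out = V_in · R2'/(R1 + R2') = 5.32 × 13.83/58.03 = 1.268 V.

V_out ≈ 1.27 V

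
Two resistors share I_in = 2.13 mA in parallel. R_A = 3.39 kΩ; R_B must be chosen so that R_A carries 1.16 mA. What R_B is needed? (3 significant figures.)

Two-branch current divider: I_A = I_in · R_B/(R_A + R_B).
1.16/2.13 = R_B/(R_A + R_B) → R_B = R_A · (0.5446)/(1 − 0.5446) = 3.39 × 1.196 = 4.054 kΩ.

R_B ≈ 4.05 kΩ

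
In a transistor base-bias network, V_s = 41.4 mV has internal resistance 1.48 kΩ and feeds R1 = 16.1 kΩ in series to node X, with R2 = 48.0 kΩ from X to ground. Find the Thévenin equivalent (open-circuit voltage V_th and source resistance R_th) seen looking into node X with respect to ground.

V_th ≈ 30.3 mV, R_th ≈ 12.9 kΩ

R1' = 1.48 + 16.1 = 17.58 kΩ (source resistance + R1).
Open-circuit (no load on X): V_th = V_s · R2/(R1' + R2) = 41.4 × 48.0/(17.58 + 48.0) = 30.30 mV.
Looking into X with the source shorted: R_th = R1'·R2/(R1'+R2) = 17.58 × 48.0/65.58 = 12.87 kΩ.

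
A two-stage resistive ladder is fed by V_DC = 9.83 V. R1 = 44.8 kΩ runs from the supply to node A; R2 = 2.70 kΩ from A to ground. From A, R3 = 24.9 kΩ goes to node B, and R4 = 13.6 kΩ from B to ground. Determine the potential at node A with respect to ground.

Node A sees R2 in parallel with the series input of stage 2, R3 + R4 = 38.50 kΩ.
Effective lower resistance at A: R2 ‖ 38.50 = 2.523 kΩ.
So V_A = 9.83 × 0.05332 = 0.5241 V.

V_A ≈ 0.524 V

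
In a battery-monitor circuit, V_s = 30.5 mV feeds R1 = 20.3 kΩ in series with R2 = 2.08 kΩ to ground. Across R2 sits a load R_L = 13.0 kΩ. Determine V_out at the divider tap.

R2 ‖ R_L = (2.08 × 13.0)/(2.08 + 13.0) = 1.793 kΩ.
Now apply the divider: V_out = 30.5 × 0.08116 = 2.475 mV.
(Unloaded it would be 2.83 mV; the load pulls it down.)

V_out ≈ 2.48 mV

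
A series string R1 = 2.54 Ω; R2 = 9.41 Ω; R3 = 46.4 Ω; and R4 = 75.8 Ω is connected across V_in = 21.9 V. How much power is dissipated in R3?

P ≈ 1.24 W

The common current is I = 21.9/134.2 = 0.1633 A.
V(R3) = I·R = 7.575 V; P = V·I = 7.575 × 0.1633 = 1.237 W.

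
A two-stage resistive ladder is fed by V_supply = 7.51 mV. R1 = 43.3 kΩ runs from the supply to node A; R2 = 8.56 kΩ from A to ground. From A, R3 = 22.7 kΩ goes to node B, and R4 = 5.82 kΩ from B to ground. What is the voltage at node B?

V_B ≈ 0.202 mV

Node A sees R2 in parallel with the series input of stage 2, R3 + R4 = 28.52 kΩ.
Effective lower resistance at A: R2 ‖ 28.52 = 6.584 kΩ.
First divider: V_A = V_supply · 6.584/(43.3 + 6.584) = 0.9912 mV.
Stage 2 is unloaded, so V_B = V_A · R4/(R3+R4) = 0.9912 × 5.82/28.52 = 0.2023 mV.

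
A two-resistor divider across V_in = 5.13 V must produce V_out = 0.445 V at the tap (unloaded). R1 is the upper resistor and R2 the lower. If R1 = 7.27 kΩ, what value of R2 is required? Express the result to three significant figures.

Required fraction k = V_out/V_in = 0.08674.
So R2 = R1 · V_out/(V_in − V_out) = 7.27 × 0.445/(5.13 − 0.445) = 7.27 × 0.09498 = 0.6905 kΩ.

R2 ≈ 0.691 kΩ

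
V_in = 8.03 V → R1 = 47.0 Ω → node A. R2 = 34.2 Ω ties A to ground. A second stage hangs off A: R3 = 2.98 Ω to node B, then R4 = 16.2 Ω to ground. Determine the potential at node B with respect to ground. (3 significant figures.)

V_B ≈ 1.41 V

Looking into the second stage from A: R3 + R4 = 19.18 Ω appears in parallel with R2.
R2 ‖ (R3+R4) = 12.29 Ω.
So V_A = 8.03 × 0.2073 = 1.664 V.
Stage 2 is unloaded, so V_B = V_A · R4/(R3+R4) = 1.664 × 16.2/19.18 = 1.406 V.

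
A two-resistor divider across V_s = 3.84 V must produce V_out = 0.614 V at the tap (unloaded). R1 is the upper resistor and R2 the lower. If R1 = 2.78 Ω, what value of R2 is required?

R2 ≈ 0.529 Ω

The divider ratio is R2/(R1+R2) = 0.614/3.84 = 0.1599.
So R2 = R1 · V_out/(V_s − V_out) = 2.78 × 0.614/(3.84 − 0.614) = 2.78 × 0.1903 = 0.5291 Ω.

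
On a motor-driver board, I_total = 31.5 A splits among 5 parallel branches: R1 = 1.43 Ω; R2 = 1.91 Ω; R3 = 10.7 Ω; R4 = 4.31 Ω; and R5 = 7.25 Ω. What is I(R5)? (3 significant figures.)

I ≈ 2.58 A

Conductances: ΣG = 1/1.43 + 1/1.91 + 1/10.7 + 1/4.31 + 1/7.25 = 1.686 (1/Ω).
Current divider: I(R5) = I_total · G_k/ΣG = 31.5 × (0.1379/1.686) = 31.5 × 0.08180 = 2.577 A.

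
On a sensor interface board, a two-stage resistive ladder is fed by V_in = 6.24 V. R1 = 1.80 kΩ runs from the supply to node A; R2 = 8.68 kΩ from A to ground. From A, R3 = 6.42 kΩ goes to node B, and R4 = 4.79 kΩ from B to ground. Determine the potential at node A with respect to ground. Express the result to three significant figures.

Node A sees R2 in parallel with the series input of stage 2, R3 + R4 = 11.21 kΩ.
Effective lower resistance at A: R2 ‖ 11.21 = 4.892 kΩ.
So V_A = 6.24 × 0.7310 = 4.562 V.

V_A ≈ 4.56 V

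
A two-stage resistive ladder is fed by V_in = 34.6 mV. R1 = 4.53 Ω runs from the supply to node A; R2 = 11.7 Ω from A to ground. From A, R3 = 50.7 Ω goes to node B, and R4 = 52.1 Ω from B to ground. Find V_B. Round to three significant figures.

V_B ≈ 12.3 mV

The second stage (R3 + R4 = 102.8 Ω) loads node A in parallel with R2.
Effective lower resistance at A: R2 ‖ 102.8 = 10.50 Ω.
V_A = 34.6 × 10.50/(4.53 + 10.50) = 24.17 mV.
Stage 2 is unloaded, so V_B = V_A · R4/(R3+R4) = 24.17 × 52.1/102.8 = 12.25 mV.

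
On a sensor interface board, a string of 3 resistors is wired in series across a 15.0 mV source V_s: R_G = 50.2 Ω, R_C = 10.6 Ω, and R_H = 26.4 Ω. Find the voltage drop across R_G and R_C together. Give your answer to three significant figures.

ΣR = 50.2 + 10.6 + 26.4 = 87.20 Ω.
R_{R_G..R_C} = 50.2 + 10.6 = 60.80 Ω.
V = V_s · R/ΣR = 15.0 × 0.6972 = 10.46 mV.

V ≈ 10.5 mV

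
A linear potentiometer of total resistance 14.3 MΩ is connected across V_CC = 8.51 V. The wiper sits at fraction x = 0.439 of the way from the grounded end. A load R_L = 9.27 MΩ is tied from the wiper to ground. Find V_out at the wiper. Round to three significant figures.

V_out ≈ 2.71 V

The pot divides into 8.022 MΩ above the wiper and 6.278 MΩ below.
Lower segment in parallel with the load: 6.278 ‖ 9.27 = 3.743 MΩ.
Then V_out = V_CC · 3.743/(8.022 + 3.743) = 2.707 V.
(Unloaded: V_out = x·V_CC = 3.74 V.)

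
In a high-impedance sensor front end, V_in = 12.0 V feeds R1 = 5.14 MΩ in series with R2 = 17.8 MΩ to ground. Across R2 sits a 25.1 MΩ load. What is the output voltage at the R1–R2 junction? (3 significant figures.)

V_out ≈ 8.03 V

The load sits in parallel with R2, giving an effective lower resistance R2' = R2·R_L/(R2+R_L) = 10.41 MΩ.
Now apply the divider: V_out = 12.0 × 0.6695 = 8.035 V.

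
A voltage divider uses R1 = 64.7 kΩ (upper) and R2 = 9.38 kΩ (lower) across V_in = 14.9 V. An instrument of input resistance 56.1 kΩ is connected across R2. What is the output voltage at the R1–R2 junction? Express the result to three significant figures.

The load sits in parallel with R2, giving an effective lower resistance R2' = R2·R_L/(R2+R_L) = 8.036 kΩ.
Now apply the divider: V_out = 14.9 × 0.1105 = 1.646 V.
(Unloaded it would be 1.89 V; the load pulls it down.)

V_out ≈ 1.65 V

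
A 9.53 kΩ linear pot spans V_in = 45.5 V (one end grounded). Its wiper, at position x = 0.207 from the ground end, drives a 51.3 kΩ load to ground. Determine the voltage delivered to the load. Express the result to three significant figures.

V_out ≈ 9.14 V

Split the track: R_lower = x·R_p = 1.973 kΩ, R_upper = (1−x)·R_p = 7.557 kΩ.
Lower segment in parallel with the load: 1.973 ‖ 51.3 = 1.900 kΩ.
V_out = 45.5 × 1.900/(7.557 + 1.900) = 9.140 V.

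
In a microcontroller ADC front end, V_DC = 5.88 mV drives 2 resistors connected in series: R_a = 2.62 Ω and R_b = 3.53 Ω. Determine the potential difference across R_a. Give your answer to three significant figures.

ΣR = 2.62 + 3.53 = 6.150 Ω.
By the voltage-divider rule, V = 5.88 × 2.620/6.150 = 2.505 mV.

V ≈ 2.50 mV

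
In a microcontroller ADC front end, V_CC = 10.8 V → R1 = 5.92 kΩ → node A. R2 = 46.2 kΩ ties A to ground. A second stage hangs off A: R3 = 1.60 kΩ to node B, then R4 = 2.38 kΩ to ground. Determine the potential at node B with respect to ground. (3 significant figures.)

Node A sees R2 in parallel with the series input of stage 2, R3 + R4 = 3.980 kΩ.
Effective lower resistance at A: R2 ‖ 3.980 = 3.664 kΩ.
So V_A = 10.8 × 0.3823 = 4.129 V.
Stage 2 is unloaded, so V_B = V_A · R4/(R3+R4) = 4.129 × 2.38/3.980 = 2.469 V.

V_B ≈ 2.47 V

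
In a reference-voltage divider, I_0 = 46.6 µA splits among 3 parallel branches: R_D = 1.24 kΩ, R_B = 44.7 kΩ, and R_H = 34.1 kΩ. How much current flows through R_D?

Total conductance ΣG = 1/1.24 + 1/44.7 + 1/34.1 = 0.8581 (units of 1/kΩ).
R_D takes the fraction G_k/ΣG = 0.8065/0.8581 = 0.9398, so I = 46.6 × 0.9398 = 43.79 µA.

I ≈ 43.8 µA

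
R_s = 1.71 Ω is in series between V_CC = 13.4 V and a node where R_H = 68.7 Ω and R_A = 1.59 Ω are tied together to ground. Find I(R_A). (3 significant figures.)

I ≈ 4.01 A

Parallel bank: R_p = 1/(1/68.7 + 1/1.59) = 1.554 Ω.
V_A by voltage divider: V_A = 13.4 × 1.554/(1.71 + 1.554) = 6.380 V.
I(R_A) = V_A / R_A = 6.380/1.59 = 4.012 A.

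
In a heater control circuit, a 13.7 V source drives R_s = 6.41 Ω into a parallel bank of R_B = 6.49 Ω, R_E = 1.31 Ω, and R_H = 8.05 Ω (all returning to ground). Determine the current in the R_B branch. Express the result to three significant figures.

I ≈ 0.275 A

Equivalent of the parallel group: R_p = 0.9600 Ω.
Node voltage V_A = V_supply · R_p/(R_s + R_p) = 13.7 × 0.1303 = 1.785 V.
Branch current I = V_A/R_B = 1.785/6.49 = 0.2750 A.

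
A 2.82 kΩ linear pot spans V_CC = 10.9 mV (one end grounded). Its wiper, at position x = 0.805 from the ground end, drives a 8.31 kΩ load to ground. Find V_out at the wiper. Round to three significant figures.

Lower segment x·R_p = 2.270 kΩ; upper segment (1−x)·R_p = 0.5499 kΩ.
Lower segment in parallel with the load: 2.270 ‖ 8.31 = 1.783 kΩ.
V_out = 10.9 × 1.783/(0.5499 + 1.783) = 8.331 mV.
(Unloaded: V_out = x·V_CC = 8.77 mV.)

V_out ≈ 8.33 mV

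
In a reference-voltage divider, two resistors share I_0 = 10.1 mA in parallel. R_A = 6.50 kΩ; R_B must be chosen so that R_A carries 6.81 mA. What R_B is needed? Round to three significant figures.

In a two-way split, I_A/I_0 = R_B/(R_A + R_B).
6.81/10.1 = R_B/(R_A + R_B) → R_B = R_A · (0.6743)/(1 − 0.6743) = 6.50 × 2.070 = 13.45 kΩ.

R_B ≈ 13.5 kΩ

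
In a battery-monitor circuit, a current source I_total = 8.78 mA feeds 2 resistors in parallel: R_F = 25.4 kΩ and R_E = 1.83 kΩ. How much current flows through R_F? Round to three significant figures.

I ≈ 0.590 mA

For two parallel branches, I_k = I_total · (other R)/(sum of R).
So I = 8.78 × 1.83/27.23 = 0.5901 mA.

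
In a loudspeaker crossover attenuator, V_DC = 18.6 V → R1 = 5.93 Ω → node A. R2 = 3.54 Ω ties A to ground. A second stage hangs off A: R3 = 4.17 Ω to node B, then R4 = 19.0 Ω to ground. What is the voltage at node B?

The second stage (R3 + R4 = 23.17 Ω) loads node A in parallel with R2.
Effective lower resistance at A: R2 ‖ 23.17 = 3.071 Ω.
V_A = 18.6 × 3.071/(5.93 + 3.071) = 6.346 V.
V_B = V_A × 0.8200 = 5.204 V.

V_B ≈ 5.20 V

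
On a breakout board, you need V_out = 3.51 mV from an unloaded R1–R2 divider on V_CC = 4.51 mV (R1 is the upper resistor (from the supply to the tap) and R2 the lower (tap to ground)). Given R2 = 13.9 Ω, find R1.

R1 ≈ 3.96 Ω

V_out/V_CC = R2/(R1+R2) = 0.7783.
Rearranging, R1 = R2·(1−k)/k = 13.9 × 0.2849 = 3.960 Ω.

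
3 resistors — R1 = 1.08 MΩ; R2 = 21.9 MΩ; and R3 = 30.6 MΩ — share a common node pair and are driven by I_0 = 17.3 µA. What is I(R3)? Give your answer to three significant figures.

I ≈ 0.563 µA

Conductances: ΣG = 1/1.08 + 1/21.9 + 1/30.6 = 1.004 (1/MΩ).
Current divider: I(R3) = I_0 · G_k/ΣG = 17.3 × (0.03268/1.004) = 17.3 × 0.03254 = 0.5630 µA.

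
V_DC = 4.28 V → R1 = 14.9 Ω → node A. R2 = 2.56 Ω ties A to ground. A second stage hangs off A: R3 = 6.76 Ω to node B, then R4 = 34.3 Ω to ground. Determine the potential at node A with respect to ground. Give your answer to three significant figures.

Node A sees R2 in parallel with the series input of stage 2, R3 + R4 = 41.06 Ω.
R2 ‖ (R3+R4) = 2.410 Ω.
First divider: V_A = V_DC · 2.410/(14.9 + 2.410) = 0.5958 V.

V_A ≈ 0.596 V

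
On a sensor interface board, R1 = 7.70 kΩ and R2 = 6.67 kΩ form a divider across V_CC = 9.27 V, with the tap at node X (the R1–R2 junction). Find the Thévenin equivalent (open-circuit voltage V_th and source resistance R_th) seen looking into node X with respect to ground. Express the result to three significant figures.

V_th ≈ 4.30 V, R_th ≈ 3.57 kΩ

V_th is the unloaded tap voltage: V_CC · R2/(R1+R2) = 9.27 × 0.4642 = 4.303 V.
With V_CC suppressed (replaced by a short), R_th = R1 ‖ R2 = (7.700 × 6.67)/(7.700 + 6.67) = 3.574 kΩ.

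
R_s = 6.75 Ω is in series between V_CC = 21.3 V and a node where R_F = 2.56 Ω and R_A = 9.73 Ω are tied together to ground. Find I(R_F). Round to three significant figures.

I ≈ 1.92 A

Combine the parallel branches: R_p = (1/2.56 + 1/9.73)⁻¹ = 2.027 Ω.
V_A by voltage divider: V_A = 21.3 × 2.027/(6.75 + 2.027) = 4.919 V.
Branch current I = V_A/R_F = 4.919/2.56 = 1.921 A.
(Check via current divider: I_total = 2.427 A; share G_k/ΣG = 0.7917 → same result.)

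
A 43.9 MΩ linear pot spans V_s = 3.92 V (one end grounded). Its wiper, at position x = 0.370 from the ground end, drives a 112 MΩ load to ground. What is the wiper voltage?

V_out ≈ 1.33 V

Lower segment x·R_p = 16.24 MΩ; upper segment (1−x)·R_p = 27.66 MΩ.
R_L loads the lower segment: effective lower R = 14.19 MΩ.
Then V_out = V_s · 14.19/(27.66 + 14.19) = 1.329 V.
(Unloaded: V_out = x·V_s = 1.45 V.)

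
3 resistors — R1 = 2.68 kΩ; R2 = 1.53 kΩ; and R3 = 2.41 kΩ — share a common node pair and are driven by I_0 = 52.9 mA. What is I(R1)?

I ≈ 13.7 mA

Total conductance ΣG = 1/2.68 + 1/1.53 + 1/2.41 = 1.442 (units of 1/kΩ).
R1 takes the fraction G_k/ΣG = 0.3731/1.442 = 0.2588, so I = 52.9 × 0.2588 = 13.69 mA.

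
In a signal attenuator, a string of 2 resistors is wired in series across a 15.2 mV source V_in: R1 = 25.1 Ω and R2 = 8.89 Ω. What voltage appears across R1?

V ≈ 11.2 mV

Total series resistance ΣR = 25.1 + 8.89 = 33.99 Ω.
Voltage divider: V = V_in · (25.10 / 33.99) = 15.2 × 0.7385 = 11.22 mV.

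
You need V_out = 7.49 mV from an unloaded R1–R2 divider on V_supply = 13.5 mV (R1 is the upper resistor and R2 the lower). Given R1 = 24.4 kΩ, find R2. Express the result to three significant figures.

R2 ≈ 30.4 kΩ

Required fraction k = V_out/V_supply = 0.5548.
So R2 = R1 · V_out/(V_supply − V_out) = 24.4 × 7.49/(13.5 − 7.49) = 24.4 × 1.246 = 30.41 kΩ.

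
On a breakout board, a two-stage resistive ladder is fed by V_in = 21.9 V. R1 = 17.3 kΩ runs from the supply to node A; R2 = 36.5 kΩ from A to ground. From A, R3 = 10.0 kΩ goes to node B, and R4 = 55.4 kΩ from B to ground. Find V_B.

The second stage (R3 + R4 = 65.40 kΩ) loads node A in parallel with R2.
R2 ‖ (R3+R4) = 23.43 kΩ.
So V_A = 21.9 × 0.5752 = 12.60 V.
Then the unloaded second divider: V_B = V_A × R4/(R3+R4) = 12.60 × 0.8471 = 10.67 V.

V_B ≈ 10.7 V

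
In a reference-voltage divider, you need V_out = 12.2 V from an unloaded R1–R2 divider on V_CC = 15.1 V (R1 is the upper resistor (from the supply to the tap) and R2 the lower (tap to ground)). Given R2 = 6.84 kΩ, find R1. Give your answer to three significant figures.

R1 ≈ 1.63 kΩ

The divider ratio is R2/(R1+R2) = 12.2/15.1 = 0.8079.
R1 = R2·(1/k − 1) = 6.84 × 0.2377 = 1.626 kΩ.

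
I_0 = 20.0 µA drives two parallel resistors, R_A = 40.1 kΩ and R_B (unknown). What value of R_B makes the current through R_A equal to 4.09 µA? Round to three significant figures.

Two-branch current divider: I_A = I_0 · R_B/(R_A + R_B).
4.09/20.0 = R_B/(R_A + R_B) → R_B = R_A · (0.2045)/(1 − 0.2045) = 40.1 × 0.2571 = 10.31 kΩ.

R_B ≈ 10.3 kΩ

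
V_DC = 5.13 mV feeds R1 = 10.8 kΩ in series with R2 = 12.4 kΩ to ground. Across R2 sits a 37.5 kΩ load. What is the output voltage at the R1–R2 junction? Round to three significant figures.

V_out ≈ 2.38 mV

The load sits in parallel with R2, giving an effective lower resistance R2' = R2·R_L/(R2+R_L) = 9.319 kΩ.
Then V_out = V_DC · R2'/(R1 + R2') = 5.13 × 9.319/20.12 = 2.376 mV.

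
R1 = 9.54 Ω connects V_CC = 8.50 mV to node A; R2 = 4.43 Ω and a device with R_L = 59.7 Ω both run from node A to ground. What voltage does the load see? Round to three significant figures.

The load sits in parallel with R2, giving an effective lower resistance R2' = R2·R_L/(R2+R_L) = 4.124 Ω.
Now apply the divider: V_out = 8.50 × 0.3018 = 2.565 mV.
(Unloaded it would be 2.70 mV; the load pulls it down.)

V_out ≈ 2.57 mV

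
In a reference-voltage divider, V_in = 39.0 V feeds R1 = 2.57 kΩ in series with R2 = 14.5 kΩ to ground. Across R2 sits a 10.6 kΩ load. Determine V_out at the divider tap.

V_out ≈ 27.5 V

The load sits in parallel with R2, giving an effective lower resistance R2' = R2·R_L/(R2+R_L) = 6.124 kΩ.
Now apply the divider: V_out = 39.0 × 0.7044 = 27.47 V.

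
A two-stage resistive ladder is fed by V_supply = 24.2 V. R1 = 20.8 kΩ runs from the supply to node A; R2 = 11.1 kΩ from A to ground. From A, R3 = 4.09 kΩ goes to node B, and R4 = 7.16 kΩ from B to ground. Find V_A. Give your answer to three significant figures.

The second stage (R3 + R4 = 11.25 kΩ) loads node A in parallel with R2.
Effective lower resistance at A: R2 ‖ 11.25 = 5.587 kΩ.
V_A = 24.2 × 5.587/(20.8 + 5.587) = 5.124 V.

V_A ≈ 5.12 V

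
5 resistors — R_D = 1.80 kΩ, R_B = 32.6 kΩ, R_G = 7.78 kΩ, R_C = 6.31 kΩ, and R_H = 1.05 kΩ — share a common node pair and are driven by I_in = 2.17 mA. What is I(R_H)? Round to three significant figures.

I ≈ 1.13 mA

ΣG = 1/1.80 + 1/32.6 + 1/7.78 + 1/6.31 + 1/1.05 = 1.826.
R_H takes the fraction G_k/ΣG = 0.9524/1.826 = 0.5217, so I = 2.17 × 0.5217 = 1.132 mA.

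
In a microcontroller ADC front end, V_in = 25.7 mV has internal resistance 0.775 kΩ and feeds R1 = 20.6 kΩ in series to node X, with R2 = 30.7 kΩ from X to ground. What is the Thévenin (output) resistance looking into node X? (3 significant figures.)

R_th ≈ 12.6 kΩ

R1' = 0.775 + 20.6 = 21.38 kΩ (source resistance + R1).
With V_in suppressed (replaced by a short), R_th = R1' ‖ R2 = (21.38 × 30.7)/(21.38 + 30.7) = 12.60 kΩ.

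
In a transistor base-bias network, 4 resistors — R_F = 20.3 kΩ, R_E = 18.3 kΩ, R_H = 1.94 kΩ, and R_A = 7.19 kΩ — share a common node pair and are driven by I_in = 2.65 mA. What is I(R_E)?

I ≈ 0.191 mA

Conductances: ΣG = 1/20.3 + 1/18.3 + 1/1.94 + 1/7.19 = 0.7585 (1/kΩ).
Current divider: I(R_E) = I_in · G_k/ΣG = 2.65 × (0.05464/0.7585) = 2.65 × 0.07205 = 0.1909 mA.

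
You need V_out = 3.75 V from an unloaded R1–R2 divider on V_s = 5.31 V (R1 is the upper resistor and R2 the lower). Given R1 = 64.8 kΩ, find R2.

Required fraction k = V_out/V_s = 0.7062.
R2 = R1 · 0.7062/(1 − 0.7062) = 155.8 kΩ.

R2 ≈ 156 kΩ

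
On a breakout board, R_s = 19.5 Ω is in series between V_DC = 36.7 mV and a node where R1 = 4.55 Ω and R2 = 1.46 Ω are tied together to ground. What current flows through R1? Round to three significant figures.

I ≈ 0.433 mA

Combine the parallel branches: R_p = (1/4.55 + 1/1.46)⁻¹ = 1.105 Ω.
V_A = 36.7 × 1.105/20.61 = 1.969 mV.
I(R1) = V_A / R1 = 1.969/4.55 = 0.4327 mA.
(Equivalently: I_total = 1.781 mA, then current-divider fraction G_k/ΣG = 0.2429.)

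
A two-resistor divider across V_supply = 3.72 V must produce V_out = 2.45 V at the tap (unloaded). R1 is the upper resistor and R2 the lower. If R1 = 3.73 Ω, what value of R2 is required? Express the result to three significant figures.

R2 ≈ 7.20 Ω

The divider ratio is R2/(R1+R2) = 2.45/3.72 = 0.6586.
Rearranging, R2 = R1·k/(1−k) = 3.73 × 1.929 = 7.196 Ω.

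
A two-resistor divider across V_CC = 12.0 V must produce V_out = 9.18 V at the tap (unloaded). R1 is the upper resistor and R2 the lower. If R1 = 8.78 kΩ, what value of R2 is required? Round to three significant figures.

The divider ratio is R2/(R1+R2) = 9.18/12.0 = 0.7650.
So R2 = R1 · V_out/(V_CC − V_out) = 8.78 × 9.18/(12.0 − 9.18) = 8.78 × 3.255 = 28.58 kΩ.

R2 ≈ 28.6 kΩ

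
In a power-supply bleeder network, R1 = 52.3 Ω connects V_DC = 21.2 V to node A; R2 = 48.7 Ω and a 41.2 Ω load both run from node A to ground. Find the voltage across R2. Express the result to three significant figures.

V_out ≈ 6.34 V

R2 ‖ R_L = (48.7 × 41.2)/(48.7 + 41.2) = 22.32 Ω.
Voltage divider with the loaded lower leg: V_out = 21.2 × 22.32/(52.3 + 22.32) = 21.2 × 0.2991 = 6.341 V.
(Unloaded it would be 10.2 V; the load pulls it down.)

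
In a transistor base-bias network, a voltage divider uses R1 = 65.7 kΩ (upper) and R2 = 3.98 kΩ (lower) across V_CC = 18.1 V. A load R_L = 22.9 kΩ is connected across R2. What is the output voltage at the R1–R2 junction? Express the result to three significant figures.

The load sits in parallel with R2, giving an effective lower resistance R2' = R2·R_L/(R2+R_L) = 3.391 kΩ.
Now apply the divider: V_out = 18.1 × 0.04908 = 0.8883 V.
(Unloaded it would be 1.03 V; the load pulls it down.)

V_out ≈ 0.888 V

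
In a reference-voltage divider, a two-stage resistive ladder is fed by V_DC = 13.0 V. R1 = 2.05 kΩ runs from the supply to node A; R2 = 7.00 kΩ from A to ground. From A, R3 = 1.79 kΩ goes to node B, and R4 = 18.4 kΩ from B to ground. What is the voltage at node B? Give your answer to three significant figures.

Node A sees R2 in parallel with the series input of stage 2, R3 + R4 = 20.19 kΩ.
R2 ‖ (R3+R4) = 5.198 kΩ.
So V_A = 13.0 × 0.7172 = 9.323 V.
V_B = V_A × 0.9113 = 8.496 V.

V_B ≈ 8.50 V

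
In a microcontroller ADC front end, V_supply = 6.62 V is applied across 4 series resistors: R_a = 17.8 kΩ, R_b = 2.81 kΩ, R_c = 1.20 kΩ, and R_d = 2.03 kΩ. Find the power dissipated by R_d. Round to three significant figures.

ΣR = 23.84 kΩ → I = 6.62/23.84 = 0.2777 mA.
V(R_d) = I·R = 0.5637 V; P = V·I = 0.5637 × 0.2777 = 0.1565 mW.

P ≈ 0.157 mW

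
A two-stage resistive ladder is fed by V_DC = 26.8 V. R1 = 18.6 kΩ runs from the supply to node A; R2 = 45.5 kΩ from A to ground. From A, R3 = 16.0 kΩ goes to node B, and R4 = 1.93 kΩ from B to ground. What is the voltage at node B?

Node A sees R2 in parallel with the series input of stage 2, R3 + R4 = 17.93 kΩ.
Effective lower resistance at A: R2 ‖ 17.93 = 12.86 kΩ.
So V_A = 26.8 × 0.4088 = 10.96 V.
Then the unloaded second divider: V_B = V_A × R4/(R3+R4) = 10.96 × 0.1076 = 1.179 V.

V_B ≈ 1.18 V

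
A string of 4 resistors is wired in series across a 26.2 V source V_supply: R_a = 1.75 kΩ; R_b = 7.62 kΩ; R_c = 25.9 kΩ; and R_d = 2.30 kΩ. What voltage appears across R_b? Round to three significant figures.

Series total: ΣR = 1.75 + 7.62 + 25.9 + 2.30 = 37.57 kΩ.
By the voltage-divider rule, V = 26.2 × 7.620/37.57 = 5.314 V.

V ≈ 5.31 V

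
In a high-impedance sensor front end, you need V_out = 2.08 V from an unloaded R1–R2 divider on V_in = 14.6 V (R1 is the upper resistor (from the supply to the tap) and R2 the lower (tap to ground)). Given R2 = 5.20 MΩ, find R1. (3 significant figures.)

Required fraction k = V_out/V_in = 0.1425.
Rearranging, R1 = R2·(1−k)/k = 5.20 × 6.019 = 31.30 MΩ.

R1 ≈ 31.3 MΩ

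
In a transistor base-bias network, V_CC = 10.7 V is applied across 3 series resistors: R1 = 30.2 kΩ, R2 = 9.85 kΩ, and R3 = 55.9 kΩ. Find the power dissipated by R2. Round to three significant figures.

P ≈ 0.122 mW

The common current is I = 10.7/95.95 = 0.1115 mA.
P = I²R = 0.01244 × 9.85 = 0.1225 mW.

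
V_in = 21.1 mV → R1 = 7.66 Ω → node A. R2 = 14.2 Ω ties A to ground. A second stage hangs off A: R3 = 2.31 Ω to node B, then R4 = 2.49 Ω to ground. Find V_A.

V_A ≈ 6.73 mV

Looking into the second stage from A: R3 + R4 = 4.800 Ω appears in parallel with R2.
Effective lower resistance at A: R2 ‖ 4.800 = 3.587 Ω.
V_A = 21.1 × 3.587/(7.66 + 3.587) = 6.730 mV.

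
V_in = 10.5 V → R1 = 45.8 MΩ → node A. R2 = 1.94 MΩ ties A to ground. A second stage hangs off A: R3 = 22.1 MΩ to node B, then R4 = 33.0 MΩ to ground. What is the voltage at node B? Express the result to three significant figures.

V_B ≈ 0.247 V

Looking into the second stage from A: R3 + R4 = 55.10 MΩ appears in parallel with R2.
R2 ‖ (R3+R4) = 1.874 MΩ.
V_A = 10.5 × 1.874/(45.8 + 1.874) = 0.4127 V.
Stage 2 is unloaded, so V_B = V_A · R4/(R3+R4) = 0.4127 × 33.0/55.10 = 0.2472 V.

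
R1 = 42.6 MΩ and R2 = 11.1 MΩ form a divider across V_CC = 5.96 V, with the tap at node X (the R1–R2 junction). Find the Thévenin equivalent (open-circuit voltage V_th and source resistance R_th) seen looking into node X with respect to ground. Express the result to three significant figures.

With X open, the divider is unloaded: V_th = 5.96 × 11.1/53.70 = 1.232 V.
Zeroing V_CC shorts the top of R1 to ground, so R_th = R1 ‖ R2 = 8.806 MΩ.

V_th ≈ 1.23 V, R_th ≈ 8.81 MΩ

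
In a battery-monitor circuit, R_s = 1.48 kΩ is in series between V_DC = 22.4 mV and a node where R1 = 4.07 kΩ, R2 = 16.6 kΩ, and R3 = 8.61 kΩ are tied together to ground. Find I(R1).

I ≈ 3.39 µA

Equivalent of the parallel group: R_p = 2.369 kΩ.
Node voltage V_A = V_DC · R_p/(R_s + R_p) = 22.4 × 0.6155 = 13.79 mV.
Branch current I = V_A/R1 = 13.79/4.07 = 3.388 µA.
(Equivalently: I_total = 5.819 µA, then current-divider fraction G_k/ΣG = 0.5821.)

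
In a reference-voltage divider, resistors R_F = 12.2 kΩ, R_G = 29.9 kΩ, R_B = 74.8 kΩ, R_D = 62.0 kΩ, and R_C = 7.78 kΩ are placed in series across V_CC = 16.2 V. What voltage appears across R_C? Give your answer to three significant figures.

ΣR = 12.2 + 29.9 + 74.8 + 62.0 + 7.78 = 186.7 kΩ.
By the voltage-divider rule, V = 16.2 × 7.780/186.7 = 0.6751 V.

V ≈ 0.675 V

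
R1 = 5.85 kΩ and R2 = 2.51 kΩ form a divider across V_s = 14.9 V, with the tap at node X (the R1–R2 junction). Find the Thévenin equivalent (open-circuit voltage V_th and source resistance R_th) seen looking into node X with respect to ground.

V_th is the unloaded tap voltage: V_s · R2/(R1+R2) = 14.9 × 0.3002 = 4.474 V.
Looking into X with the source shorted: R_th = R1·R2/(R1+R2) = 5.850 × 2.51/8.360 = 1.756 kΩ.

V_th ≈ 4.47 V, R_th ≈ 1.76 kΩ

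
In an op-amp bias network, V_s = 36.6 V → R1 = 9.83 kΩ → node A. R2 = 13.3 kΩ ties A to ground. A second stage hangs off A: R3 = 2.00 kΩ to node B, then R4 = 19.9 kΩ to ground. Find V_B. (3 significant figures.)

Looking into the second stage from A: R3 + R4 = 21.90 kΩ appears in parallel with R2.
Effective lower resistance at A: R2 ‖ 21.90 = 8.275 kΩ.
V_A = 36.6 × 8.275/(9.83 + 8.275) = 16.73 V.
Then the unloaded second divider: V_B = V_A × R4/(R3+R4) = 16.73 × 0.9087 = 15.20 V.

V_B ≈ 15.2 V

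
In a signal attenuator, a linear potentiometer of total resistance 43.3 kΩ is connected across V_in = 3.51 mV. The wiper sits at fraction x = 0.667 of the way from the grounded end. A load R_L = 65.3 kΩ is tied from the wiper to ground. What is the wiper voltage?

Split the track: R_lower = x·R_p = 28.88 kΩ, R_upper = (1−x)·R_p = 14.42 kΩ.
Lower segment in parallel with the load: 28.88 ‖ 65.3 = 20.02 kΩ.
Loaded-divider output: V_out = 3.51 × 0.5814 = 2.041 mV.

V_out ≈ 2.04 mV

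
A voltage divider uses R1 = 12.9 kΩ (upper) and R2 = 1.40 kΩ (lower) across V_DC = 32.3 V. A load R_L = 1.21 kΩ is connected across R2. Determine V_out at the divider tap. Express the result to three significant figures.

V_out ≈ 1.55 V

R2 ‖ R_L = (1.40 × 1.21)/(1.40 + 1.21) = 0.6490 kΩ.
Then V_out = V_DC · R2'/(R1 + R2') = 32.3 × 0.6490/13.55 = 1.547 V.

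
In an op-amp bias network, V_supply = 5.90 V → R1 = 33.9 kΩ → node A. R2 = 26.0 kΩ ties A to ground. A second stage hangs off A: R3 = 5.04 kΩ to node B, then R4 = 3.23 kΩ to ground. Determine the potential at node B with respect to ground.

V_B ≈ 0.360 V

Node A sees R2 in parallel with the series input of stage 2, R3 + R4 = 8.270 kΩ.
Effective lower resistance at A: R2 ‖ 8.270 = 6.274 kΩ.
So V_A = 5.90 × 0.1562 = 0.9214 V.
V_B = V_A × 0.3906 = 0.3599 V.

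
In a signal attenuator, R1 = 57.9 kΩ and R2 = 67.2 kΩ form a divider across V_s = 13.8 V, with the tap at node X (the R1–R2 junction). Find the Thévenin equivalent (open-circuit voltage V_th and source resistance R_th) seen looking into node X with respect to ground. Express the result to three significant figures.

V_th ≈ 7.41 V, R_th ≈ 31.1 kΩ

With X open, the divider is unloaded: V_th = 13.8 × 67.2/125.1 = 7.413 V.
Zeroing V_s shorts the top of R1 to ground, so R_th = R1 ‖ R2 = 31.10 kΩ.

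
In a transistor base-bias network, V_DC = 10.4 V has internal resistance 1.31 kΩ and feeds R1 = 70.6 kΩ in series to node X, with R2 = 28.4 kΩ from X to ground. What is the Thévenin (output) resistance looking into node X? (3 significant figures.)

R_th ≈ 20.4 kΩ

R1' = 1.31 + 70.6 = 71.91 kΩ (source resistance + R1).
Looking into X with the source shorted: R_th = R1'·R2/(R1'+R2) = 71.91 × 28.4/100.3 = 20.36 kΩ.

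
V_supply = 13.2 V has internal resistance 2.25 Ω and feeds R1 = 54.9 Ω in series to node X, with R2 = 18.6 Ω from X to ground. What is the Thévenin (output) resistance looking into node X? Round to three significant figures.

R_th ≈ 14.0 Ω

R1' = 2.25 + 54.9 = 57.15 Ω (source resistance + R1).
Looking into X with the source shorted: R_th = R1'·R2/(R1'+R2) = 57.15 × 18.6/75.75 = 14.03 Ω.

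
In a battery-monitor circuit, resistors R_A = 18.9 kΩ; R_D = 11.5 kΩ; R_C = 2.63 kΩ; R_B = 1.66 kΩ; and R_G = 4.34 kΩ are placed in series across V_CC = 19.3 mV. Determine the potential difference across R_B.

Total series resistance ΣR = 18.9 + 11.5 + 2.63 + 1.66 + 4.34 = 39.03 kΩ.
By the voltage-divider rule, V = 19.3 × 1.660/39.03 = 0.8209 mV.

V ≈ 0.821 mV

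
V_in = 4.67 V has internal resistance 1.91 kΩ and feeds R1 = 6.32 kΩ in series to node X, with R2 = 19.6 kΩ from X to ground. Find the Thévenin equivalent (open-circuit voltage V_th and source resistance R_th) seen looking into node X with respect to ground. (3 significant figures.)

V_th ≈ 3.29 V, R_th ≈ 5.80 kΩ

R1' = 1.91 + 6.32 = 8.230 kΩ (source resistance + R1).
V_th is the unloaded tap voltage: V_in · R2/(R1'+R2) = 4.67 × 0.7043 = 3.289 V.
Zeroing V_in shorts the top of R1' to ground, so R_th = R1' ‖ R2 = 5.796 kΩ.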